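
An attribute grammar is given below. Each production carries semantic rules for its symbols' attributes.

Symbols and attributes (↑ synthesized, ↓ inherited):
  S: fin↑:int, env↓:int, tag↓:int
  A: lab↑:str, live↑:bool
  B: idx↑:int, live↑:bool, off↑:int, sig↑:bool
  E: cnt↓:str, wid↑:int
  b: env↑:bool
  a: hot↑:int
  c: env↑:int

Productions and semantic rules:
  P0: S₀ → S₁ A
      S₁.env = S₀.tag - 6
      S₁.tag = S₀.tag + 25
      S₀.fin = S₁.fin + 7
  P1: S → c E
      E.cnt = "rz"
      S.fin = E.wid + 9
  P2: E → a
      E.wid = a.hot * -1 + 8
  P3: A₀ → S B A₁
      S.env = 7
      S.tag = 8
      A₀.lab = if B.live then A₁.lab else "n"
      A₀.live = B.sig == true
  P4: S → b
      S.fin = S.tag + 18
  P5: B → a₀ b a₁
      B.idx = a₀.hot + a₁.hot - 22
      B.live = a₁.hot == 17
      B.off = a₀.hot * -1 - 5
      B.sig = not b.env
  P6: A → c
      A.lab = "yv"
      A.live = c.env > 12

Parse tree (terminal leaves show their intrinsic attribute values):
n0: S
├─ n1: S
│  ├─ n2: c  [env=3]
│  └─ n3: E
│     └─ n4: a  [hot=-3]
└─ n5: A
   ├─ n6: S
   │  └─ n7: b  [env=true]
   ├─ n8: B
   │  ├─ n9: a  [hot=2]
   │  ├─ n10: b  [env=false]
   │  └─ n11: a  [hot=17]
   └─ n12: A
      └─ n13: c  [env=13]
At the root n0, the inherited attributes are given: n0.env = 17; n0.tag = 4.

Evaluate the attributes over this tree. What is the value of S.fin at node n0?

1. n0.env = 17  [given at root]
2. n0.tag = 4  [given at root]
3. n1.env = -2  [S₀.tag - 6]
4. n1.tag = 29  [S₀.tag + 25]
5. n2.env = 3  [terminal]
6. n3.cnt = "rz"  ["rz"]
7. n4.hot = -3  [terminal]
8. n3.wid = 11  [a.hot * -1 + 8]
9. n1.fin = 20  [E.wid + 9]
10. n6.env = 7  [7]
11. n6.tag = 8  [8]
12. n7.env = true  [terminal]
13. n6.fin = 26  [S.tag + 18]
14. n9.hot = 2  [terminal]
15. n10.env = false  [terminal]
16. n11.hot = 17  [terminal]
17. n8.idx = -3  [a₀.hot + a₁.hot - 22]
18. n8.live = true  [a₁.hot == 17]
19. n8.off = -7  [a₀.hot * -1 - 5]
20. n8.sig = true  [not b.env]
21. n13.env = 13  [terminal]
22. n12.lab = "yv"  ["yv"]
23. n12.live = true  [c.env > 12]
24. n5.lab = "yv"  [if B.live then A₁.lab else "n"]
25. n5.live = true  [B.sig == true]
26. n0.fin = 27  [S₁.fin + 7]

27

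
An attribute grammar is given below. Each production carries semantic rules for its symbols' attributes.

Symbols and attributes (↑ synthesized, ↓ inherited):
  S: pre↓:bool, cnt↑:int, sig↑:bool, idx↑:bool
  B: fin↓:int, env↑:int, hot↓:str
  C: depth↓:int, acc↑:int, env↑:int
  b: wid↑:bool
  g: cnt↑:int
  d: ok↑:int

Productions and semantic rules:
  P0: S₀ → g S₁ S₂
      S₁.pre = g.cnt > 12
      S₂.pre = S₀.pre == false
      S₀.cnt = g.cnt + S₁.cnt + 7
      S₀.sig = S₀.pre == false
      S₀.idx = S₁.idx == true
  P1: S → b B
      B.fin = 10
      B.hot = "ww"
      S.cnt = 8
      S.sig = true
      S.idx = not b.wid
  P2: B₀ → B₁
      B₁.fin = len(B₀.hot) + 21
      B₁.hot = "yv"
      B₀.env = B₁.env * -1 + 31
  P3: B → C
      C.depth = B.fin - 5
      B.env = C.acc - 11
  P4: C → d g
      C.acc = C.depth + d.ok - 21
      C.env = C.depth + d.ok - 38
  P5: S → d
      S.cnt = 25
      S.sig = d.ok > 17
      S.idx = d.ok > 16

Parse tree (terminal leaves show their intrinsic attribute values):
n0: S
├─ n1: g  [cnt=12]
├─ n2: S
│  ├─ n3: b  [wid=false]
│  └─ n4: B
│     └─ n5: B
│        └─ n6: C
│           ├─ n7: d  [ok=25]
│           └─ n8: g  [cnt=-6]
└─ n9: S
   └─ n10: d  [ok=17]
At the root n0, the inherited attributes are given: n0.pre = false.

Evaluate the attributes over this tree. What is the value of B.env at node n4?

20

1. n0.pre = false  [given at root]
2. n1.cnt = 12  [terminal]
3. n2.pre = false  [g.cnt > 12]
4. n3.wid = false  [terminal]
5. n4.fin = 10  [10]
6. n4.hot = "ww"  ["ww"]
7. n5.fin = 23  [len(B₀.hot) + 21]
8. n5.hot = "yv"  ["yv"]
9. n6.depth = 18  [B.fin - 5]
10. n7.ok = 25  [terminal]
11. n8.cnt = -6  [terminal]
12. n6.acc = 22  [C.depth + d.ok - 21]
13. n6.env = 5  [C.depth + d.ok - 38]
14. n5.env = 11  [C.acc - 11]
15. n4.env = 20  [B₁.env * -1 + 31]
16. n2.cnt = 8  [8]
17. n2.sig = true  [true]
18. n2.idx = true  [not b.wid]
19. n9.pre = true  [S₀.pre == false]
20. n10.ok = 17  [terminal]
21. n9.cnt = 25  [25]
22. n9.sig = false  [d.ok > 17]
23. n9.idx = true  [d.ok > 16]
24. n0.cnt = 27  [g.cnt + S₁.cnt + 7]
25. n0.sig = true  [S₀.pre == false]
26. n0.idx = true  [S₁.idx == true]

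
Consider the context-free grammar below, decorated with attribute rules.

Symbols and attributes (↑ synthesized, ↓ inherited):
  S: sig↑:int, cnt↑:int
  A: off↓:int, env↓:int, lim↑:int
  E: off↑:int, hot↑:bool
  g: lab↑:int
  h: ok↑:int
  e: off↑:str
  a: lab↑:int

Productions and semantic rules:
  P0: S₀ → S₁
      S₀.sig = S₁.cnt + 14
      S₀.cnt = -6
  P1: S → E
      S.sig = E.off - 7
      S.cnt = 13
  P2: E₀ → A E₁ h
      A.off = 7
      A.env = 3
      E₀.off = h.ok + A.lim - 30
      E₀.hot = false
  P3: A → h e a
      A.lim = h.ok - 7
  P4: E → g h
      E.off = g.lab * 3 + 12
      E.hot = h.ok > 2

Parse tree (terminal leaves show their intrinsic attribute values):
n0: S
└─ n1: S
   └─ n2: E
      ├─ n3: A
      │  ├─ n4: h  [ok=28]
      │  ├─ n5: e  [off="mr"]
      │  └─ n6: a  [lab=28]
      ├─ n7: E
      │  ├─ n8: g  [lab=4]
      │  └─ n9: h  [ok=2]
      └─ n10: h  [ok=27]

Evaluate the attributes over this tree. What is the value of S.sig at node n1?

11

1. n3.off = 7  [7]
2. n3.env = 3  [3]
3. n4.ok = 28  [terminal]
4. n5.off = "mr"  [terminal]
5. n6.lab = 28  [terminal]
6. n3.lim = 21  [h.ok - 7]
7. n8.lab = 4  [terminal]
8. n9.ok = 2  [terminal]
9. n7.off = 24  [g.lab * 3 + 12]
10. n7.hot = false  [h.ok > 2]
11. n10.ok = 27  [terminal]
12. n2.off = 18  [h.ok + A.lim - 30]
13. n2.hot = false  [false]
14. n1.sig = 11  [E.off - 7]
15. n1.cnt = 13  [13]
16. n0.sig = 27  [S₁.cnt + 14]
17. n0.cnt = -6  [-6]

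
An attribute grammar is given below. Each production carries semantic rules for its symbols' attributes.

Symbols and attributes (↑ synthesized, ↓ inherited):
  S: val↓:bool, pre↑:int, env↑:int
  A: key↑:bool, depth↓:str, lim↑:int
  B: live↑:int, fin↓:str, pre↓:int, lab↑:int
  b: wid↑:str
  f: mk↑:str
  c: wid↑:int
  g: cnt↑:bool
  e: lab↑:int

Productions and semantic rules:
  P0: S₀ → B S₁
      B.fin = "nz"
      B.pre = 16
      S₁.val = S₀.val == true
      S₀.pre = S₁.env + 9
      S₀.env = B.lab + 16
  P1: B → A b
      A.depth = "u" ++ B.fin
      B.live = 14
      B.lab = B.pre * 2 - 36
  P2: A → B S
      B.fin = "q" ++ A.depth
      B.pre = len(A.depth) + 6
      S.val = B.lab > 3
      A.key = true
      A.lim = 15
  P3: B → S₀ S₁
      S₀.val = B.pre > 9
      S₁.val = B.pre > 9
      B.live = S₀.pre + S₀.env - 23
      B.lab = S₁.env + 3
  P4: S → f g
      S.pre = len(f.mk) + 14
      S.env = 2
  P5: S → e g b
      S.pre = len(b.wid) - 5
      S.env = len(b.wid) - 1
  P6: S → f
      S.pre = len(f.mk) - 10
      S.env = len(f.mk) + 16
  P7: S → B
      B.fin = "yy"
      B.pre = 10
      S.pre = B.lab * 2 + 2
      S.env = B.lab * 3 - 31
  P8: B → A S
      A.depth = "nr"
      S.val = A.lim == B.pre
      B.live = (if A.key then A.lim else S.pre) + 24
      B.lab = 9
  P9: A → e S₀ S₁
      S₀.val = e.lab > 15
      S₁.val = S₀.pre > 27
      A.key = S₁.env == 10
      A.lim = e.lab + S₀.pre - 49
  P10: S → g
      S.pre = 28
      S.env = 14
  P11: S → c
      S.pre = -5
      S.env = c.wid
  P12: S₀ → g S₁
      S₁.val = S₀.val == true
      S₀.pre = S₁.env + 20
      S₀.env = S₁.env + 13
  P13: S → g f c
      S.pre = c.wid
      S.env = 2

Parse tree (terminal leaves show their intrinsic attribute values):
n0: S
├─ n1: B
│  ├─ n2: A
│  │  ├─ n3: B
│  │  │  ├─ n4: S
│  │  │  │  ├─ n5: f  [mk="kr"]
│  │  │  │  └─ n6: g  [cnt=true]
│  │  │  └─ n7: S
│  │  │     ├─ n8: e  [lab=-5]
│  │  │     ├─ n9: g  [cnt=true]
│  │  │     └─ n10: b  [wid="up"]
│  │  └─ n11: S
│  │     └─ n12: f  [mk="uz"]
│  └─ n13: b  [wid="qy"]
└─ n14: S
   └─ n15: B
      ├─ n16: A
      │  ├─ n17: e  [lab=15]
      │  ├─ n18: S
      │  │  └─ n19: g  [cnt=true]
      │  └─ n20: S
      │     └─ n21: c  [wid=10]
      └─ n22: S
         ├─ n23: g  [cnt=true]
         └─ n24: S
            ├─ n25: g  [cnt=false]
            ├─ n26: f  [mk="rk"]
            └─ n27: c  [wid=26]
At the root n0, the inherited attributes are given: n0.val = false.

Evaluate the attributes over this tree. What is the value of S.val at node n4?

false

1. n0.val = false  [given at root]
2. n1.fin = "nz"  ["nz"]
3. n1.pre = 16  [16]
4. n2.depth = "unz"  ["u" ++ B.fin]
5. n3.fin = "qunz"  ["q" ++ A.depth]
6. n3.pre = 9  [len(A.depth) + 6]
7. n4.val = false  [B.pre > 9]
8. n5.mk = "kr"  [terminal]
9. n6.cnt = true  [terminal]
10. n4.pre = 16  [len(f.mk) + 14]
11. n4.env = 2  [2]
12. n7.val = false  [B.pre > 9]
13. n8.lab = -5  [terminal]
14. n9.cnt = true  [terminal]
15. n10.wid = "up"  [terminal]
16. n7.pre = -3  [len(b.wid) - 5]
17. n7.env = 1  [len(b.wid) - 1]
18. n3.live = -5  [S₀.pre + S₀.env - 23]
19. n3.lab = 4  [S₁.env + 3]
20. n11.val = true  [B.lab > 3]
21. n12.mk = "uz"  [terminal]
22. n11.pre = -8  [len(f.mk) - 10]
23. n11.env = 18  [len(f.mk) + 16]
24. n2.key = true  [true]
25. n2.lim = 15  [15]
26. n13.wid = "qy"  [terminal]
27. n1.live = 14  [14]
28. n1.lab = -4  [B.pre * 2 - 36]
29. n14.val = false  [S₀.val == true]
30. n15.fin = "yy"  ["yy"]
31. n15.pre = 10  [10]
32. n16.depth = "nr"  ["nr"]
33. n17.lab = 15  [terminal]
34. n18.val = false  [e.lab > 15]
35. n19.cnt = true  [terminal]
36. n18.pre = 28  [28]
37. n18.env = 14  [14]
38. n20.val = true  [S₀.pre > 27]
39. n21.wid = 10  [terminal]
40. n20.pre = -5  [-5]
41. n20.env = 10  [c.wid]
42. n16.key = true  [S₁.env == 10]
43. n16.lim = -6  [e.lab + S₀.pre - 49]
44. n22.val = false  [A.lim == B.pre]
45. n23.cnt = true  [terminal]
46. n24.val = false  [S₀.val == true]
47. n25.cnt = false  [terminal]
48. n26.mk = "rk"  [terminal]
49. n27.wid = 26  [terminal]
50. n24.pre = 26  [c.wid]
51. n24.env = 2  [2]
52. n22.pre = 22  [S₁.env + 20]
53. n22.env = 15  [S₁.env + 13]
54. n15.live = 18  [(if A.key then A.lim else S.pre) + 24]
55. n15.lab = 9  [9]
56. n14.pre = 20  [B.lab * 2 + 2]
57. n14.env = -4  [B.lab * 3 - 31]
58. n0.pre = 5  [S₁.env + 9]
59. n0.env = 12  [B.lab + 16]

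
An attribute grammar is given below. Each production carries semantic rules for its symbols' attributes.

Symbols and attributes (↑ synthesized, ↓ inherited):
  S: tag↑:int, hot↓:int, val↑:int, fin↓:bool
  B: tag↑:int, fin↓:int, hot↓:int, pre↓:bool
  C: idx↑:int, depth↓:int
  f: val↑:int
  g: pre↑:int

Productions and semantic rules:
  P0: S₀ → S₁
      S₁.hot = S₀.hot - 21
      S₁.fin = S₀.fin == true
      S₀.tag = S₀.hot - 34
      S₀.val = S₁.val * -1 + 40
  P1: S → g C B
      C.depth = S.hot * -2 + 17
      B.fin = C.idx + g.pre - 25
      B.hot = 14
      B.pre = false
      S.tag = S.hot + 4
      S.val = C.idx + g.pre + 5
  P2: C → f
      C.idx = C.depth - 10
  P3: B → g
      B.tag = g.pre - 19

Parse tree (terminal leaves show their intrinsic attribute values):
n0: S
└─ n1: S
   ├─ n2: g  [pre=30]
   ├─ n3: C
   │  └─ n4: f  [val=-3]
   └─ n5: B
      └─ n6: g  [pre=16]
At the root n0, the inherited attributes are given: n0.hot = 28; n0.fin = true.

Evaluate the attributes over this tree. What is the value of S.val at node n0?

12

1. n0.hot = 28  [given at root]
2. n0.fin = true  [given at root]
3. n1.hot = 7  [S₀.hot - 21]
4. n1.fin = true  [S₀.fin == true]
5. n2.pre = 30  [terminal]
6. n3.depth = 3  [S.hot * -2 + 17]
7. n4.val = -3  [terminal]
8. n3.idx = -7  [C.depth - 10]
9. n5.fin = -2  [C.idx + g.pre - 25]
10. n5.hot = 14  [14]
11. n5.pre = false  [false]
12. n6.pre = 16  [terminal]
13. n5.tag = -3  [g.pre - 19]
14. n1.tag = 11  [S.hot + 4]
15. n1.val = 28  [C.idx + g.pre + 5]
16. n0.tag = -6  [S₀.hot - 34]
17. n0.val = 12  [S₁.val * -1 + 40]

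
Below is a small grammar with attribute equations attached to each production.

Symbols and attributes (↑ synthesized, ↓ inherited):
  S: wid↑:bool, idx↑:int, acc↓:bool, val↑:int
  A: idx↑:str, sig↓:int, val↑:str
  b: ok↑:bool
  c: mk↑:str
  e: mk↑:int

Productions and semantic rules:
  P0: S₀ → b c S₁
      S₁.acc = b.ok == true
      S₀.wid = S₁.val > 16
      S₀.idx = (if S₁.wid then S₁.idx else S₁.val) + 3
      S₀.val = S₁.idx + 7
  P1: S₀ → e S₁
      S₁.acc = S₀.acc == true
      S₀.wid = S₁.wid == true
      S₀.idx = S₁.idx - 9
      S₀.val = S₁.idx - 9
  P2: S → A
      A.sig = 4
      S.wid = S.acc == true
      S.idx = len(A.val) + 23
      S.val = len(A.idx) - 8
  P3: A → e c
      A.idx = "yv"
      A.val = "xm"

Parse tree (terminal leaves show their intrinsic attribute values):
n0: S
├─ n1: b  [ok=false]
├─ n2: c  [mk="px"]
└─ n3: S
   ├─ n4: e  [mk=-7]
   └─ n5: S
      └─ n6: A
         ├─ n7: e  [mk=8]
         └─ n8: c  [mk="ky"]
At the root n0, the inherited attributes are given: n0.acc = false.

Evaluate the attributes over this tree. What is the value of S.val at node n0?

1. n0.acc = false  [given at root]
2. n1.ok = false  [terminal]
3. n2.mk = "px"  [terminal]
4. n3.acc = false  [b.ok == true]
5. n4.mk = -7  [terminal]
6. n5.acc = false  [S₀.acc == true]
7. n6.sig = 4  [4]
8. n7.mk = 8  [terminal]
9. n8.mk = "ky"  [terminal]
10. n6.idx = "yv"  ["yv"]
11. n6.val = "xm"  ["xm"]
12. n5.wid = false  [S.acc == true]
13. n5.idx = 25  [len(A.val) + 23]
14. n5.val = -6  [len(A.idx) - 8]
15. n3.wid = false  [S₁.wid == true]
16. n3.idx = 16  [S₁.idx - 9]
17. n3.val = 16  [S₁.idx - 9]
18. n0.wid = false  [S₁.val > 16]
19. n0.idx = 19  [(if S₁.wid then S₁.idx else S₁.val) + 3]
20. n0.val = 23  [S₁.idx + 7]

23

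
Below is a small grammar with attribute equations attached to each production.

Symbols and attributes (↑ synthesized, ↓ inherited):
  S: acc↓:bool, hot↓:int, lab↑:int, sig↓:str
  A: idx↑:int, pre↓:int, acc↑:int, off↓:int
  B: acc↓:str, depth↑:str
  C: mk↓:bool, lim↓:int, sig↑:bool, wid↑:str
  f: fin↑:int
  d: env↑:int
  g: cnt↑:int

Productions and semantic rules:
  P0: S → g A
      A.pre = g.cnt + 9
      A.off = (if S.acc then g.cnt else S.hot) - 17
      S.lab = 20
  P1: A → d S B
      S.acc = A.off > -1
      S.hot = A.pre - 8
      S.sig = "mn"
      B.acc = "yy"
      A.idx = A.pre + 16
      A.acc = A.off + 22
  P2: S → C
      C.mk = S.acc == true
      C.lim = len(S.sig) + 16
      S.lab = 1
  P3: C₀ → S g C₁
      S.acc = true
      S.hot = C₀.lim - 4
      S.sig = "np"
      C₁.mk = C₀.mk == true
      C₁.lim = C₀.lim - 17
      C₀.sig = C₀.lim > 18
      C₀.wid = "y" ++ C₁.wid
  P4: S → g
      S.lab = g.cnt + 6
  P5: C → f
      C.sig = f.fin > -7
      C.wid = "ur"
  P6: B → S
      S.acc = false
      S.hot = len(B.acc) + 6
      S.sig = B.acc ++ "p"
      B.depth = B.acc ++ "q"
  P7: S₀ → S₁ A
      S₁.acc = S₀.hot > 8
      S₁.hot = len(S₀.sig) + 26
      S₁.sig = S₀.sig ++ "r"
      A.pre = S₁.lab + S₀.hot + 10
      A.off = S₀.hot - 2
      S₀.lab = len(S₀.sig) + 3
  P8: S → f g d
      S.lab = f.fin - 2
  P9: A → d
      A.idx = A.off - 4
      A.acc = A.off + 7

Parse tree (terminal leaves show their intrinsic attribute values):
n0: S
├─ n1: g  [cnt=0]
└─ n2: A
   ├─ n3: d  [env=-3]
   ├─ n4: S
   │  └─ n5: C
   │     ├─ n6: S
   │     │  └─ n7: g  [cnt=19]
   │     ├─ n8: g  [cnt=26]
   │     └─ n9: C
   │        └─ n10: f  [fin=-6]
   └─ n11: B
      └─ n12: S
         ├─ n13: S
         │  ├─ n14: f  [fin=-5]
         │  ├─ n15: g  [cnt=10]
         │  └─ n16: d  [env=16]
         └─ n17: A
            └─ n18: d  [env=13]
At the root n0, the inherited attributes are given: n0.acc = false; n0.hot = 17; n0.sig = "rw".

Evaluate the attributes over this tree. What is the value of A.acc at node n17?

13

1. n0.acc = false  [given at root]
2. n0.hot = 17  [given at root]
3. n0.sig = "rw"  [given at root]
4. n1.cnt = 0  [terminal]
5. n2.pre = 9  [g.cnt + 9]
6. n2.off = 0  [(if S.acc then g.cnt else S.hot) - 17]
7. n3.env = -3  [terminal]
8. n4.acc = true  [A.off > -1]
9. n4.hot = 1  [A.pre - 8]
10. n4.sig = "mn"  ["mn"]
11. n5.mk = true  [S.acc == true]
12. n5.lim = 18  [len(S.sig) + 16]
13. n6.acc = true  [true]
14. n6.hot = 14  [C₀.lim - 4]
15. n6.sig = "np"  ["np"]
16. n7.cnt = 19  [terminal]
17. n6.lab = 25  [g.cnt + 6]
18. n8.cnt = 26  [terminal]
19. n9.mk = true  [C₀.mk == true]
20. n9.lim = 1  [C₀.lim - 17]
21. n10.fin = -6  [terminal]
22. n9.sig = true  [f.fin > -7]
23. n9.wid = "ur"  ["ur"]
24. n5.sig = false  [C₀.lim > 18]
25. n5.wid = "yur"  ["y" ++ C₁.wid]
26. n4.lab = 1  [1]
27. n11.acc = "yy"  ["yy"]
28. n12.acc = false  [false]
29. n12.hot = 8  [len(B.acc) + 6]
30. n12.sig = "yyp"  [B.acc ++ "p"]
31. n13.acc = false  [S₀.hot > 8]
32. n13.hot = 29  [len(S₀.sig) + 26]
33. n13.sig = "yypr"  [S₀.sig ++ "r"]
34. n14.fin = -5  [terminal]
35. n15.cnt = 10  [terminal]
36. n16.env = 16  [terminal]
37. n13.lab = -7  [f.fin - 2]
38. n17.pre = 11  [S₁.lab + S₀.hot + 10]
39. n17.off = 6  [S₀.hot - 2]
40. n18.env = 13  [terminal]
41. n17.idx = 2  [A.off - 4]
42. n17.acc = 13  [A.off + 7]
43. n12.lab = 6  [len(S₀.sig) + 3]
44. n11.depth = "yyq"  [B.acc ++ "q"]
45. n2.idx = 25  [A.pre + 16]
46. n2.acc = 22  [A.off + 22]
47. n0.lab = 20  [20]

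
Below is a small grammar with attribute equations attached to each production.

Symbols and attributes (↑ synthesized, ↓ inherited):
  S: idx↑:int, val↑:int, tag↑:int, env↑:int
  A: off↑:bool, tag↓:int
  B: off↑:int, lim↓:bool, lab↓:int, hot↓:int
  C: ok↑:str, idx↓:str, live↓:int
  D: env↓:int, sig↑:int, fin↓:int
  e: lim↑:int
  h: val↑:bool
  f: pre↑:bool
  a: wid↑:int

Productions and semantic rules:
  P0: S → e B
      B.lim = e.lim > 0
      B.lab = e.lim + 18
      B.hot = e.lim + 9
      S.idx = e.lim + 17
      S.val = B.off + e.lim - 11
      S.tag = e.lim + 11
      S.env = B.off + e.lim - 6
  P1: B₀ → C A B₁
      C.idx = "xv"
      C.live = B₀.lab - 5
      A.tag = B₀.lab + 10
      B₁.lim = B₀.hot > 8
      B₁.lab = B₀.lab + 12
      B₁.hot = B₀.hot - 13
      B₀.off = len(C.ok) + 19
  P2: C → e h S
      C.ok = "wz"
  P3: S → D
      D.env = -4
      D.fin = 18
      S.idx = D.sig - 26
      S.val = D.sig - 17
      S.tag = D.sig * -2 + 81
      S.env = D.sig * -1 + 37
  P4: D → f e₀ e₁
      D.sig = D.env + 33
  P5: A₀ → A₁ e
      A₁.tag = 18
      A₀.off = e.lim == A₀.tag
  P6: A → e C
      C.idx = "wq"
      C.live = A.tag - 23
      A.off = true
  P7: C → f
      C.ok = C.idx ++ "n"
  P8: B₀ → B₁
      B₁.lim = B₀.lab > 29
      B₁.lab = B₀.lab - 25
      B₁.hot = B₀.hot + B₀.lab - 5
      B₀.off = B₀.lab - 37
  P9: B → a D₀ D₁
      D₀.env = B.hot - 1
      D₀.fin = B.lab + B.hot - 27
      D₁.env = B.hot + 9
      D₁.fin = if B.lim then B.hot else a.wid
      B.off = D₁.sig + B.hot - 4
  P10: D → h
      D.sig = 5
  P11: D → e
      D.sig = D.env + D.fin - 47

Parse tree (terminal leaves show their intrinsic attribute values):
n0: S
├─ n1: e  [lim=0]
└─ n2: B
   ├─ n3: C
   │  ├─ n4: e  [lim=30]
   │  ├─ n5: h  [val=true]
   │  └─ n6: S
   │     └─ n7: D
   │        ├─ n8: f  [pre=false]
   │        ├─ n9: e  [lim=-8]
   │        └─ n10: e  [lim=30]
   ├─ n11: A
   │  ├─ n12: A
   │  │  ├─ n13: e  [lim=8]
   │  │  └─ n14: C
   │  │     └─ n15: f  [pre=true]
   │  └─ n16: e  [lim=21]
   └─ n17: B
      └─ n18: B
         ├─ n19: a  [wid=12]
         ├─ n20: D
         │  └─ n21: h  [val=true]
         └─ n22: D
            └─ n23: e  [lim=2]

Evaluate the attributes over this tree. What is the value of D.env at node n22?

1. n1.lim = 0  [terminal]
2. n2.lim = false  [e.lim > 0]
3. n2.lab = 18  [e.lim + 18]
4. n2.hot = 9  [e.lim + 9]
5. n3.idx = "xv"  ["xv"]
6. n3.live = 13  [B₀.lab - 5]
7. n4.lim = 30  [terminal]
8. n5.val = true  [terminal]
9. n7.env = -4  [-4]
10. n7.fin = 18  [18]
11. n8.pre = false  [terminal]
12. n9.lim = -8  [terminal]
13. n10.lim = 30  [terminal]
14. n7.sig = 29  [D.env + 33]
15. n6.idx = 3  [D.sig - 26]
16. n6.val = 12  [D.sig - 17]
17. n6.tag = 23  [D.sig * -2 + 81]
18. n6.env = 8  [D.sig * -1 + 37]
19. n3.ok = "wz"  ["wz"]
20. n11.tag = 28  [B₀.lab + 10]
21. n12.tag = 18  [18]
22. n13.lim = 8  [terminal]
23. n14.idx = "wq"  ["wq"]
24. n14.live = -5  [A.tag - 23]
25. n15.pre = true  [terminal]
26. n14.ok = "wqn"  [C.idx ++ "n"]
27. n12.off = true  [true]
28. n16.lim = 21  [terminal]
29. n11.off = false  [e.lim == A₀.tag]
30. n17.lim = true  [B₀.hot > 8]
31. n17.lab = 30  [B₀.lab + 12]
32. n17.hot = -4  [B₀.hot - 13]
33. n18.lim = true  [B₀.lab > 29]
34. n18.lab = 5  [B₀.lab - 25]
35. n18.hot = 21  [B₀.hot + B₀.lab - 5]
36. n19.wid = 12  [terminal]
37. n20.env = 20  [B.hot - 1]
38. n20.fin = -1  [B.lab + B.hot - 27]
39. n21.val = true  [terminal]
40. n20.sig = 5  [5]
41. n22.env = 30  [B.hot + 9]
42. n22.fin = 21  [if B.lim then B.hot else a.wid]
43. n23.lim = 2  [terminal]
44. n22.sig = 4  [D.env + D.fin - 47]
45. n18.off = 21  [D₁.sig + B.hot - 4]
46. n17.off = -7  [B₀.lab - 37]
47. n2.off = 21  [len(C.ok) + 19]
48. n0.idx = 17  [e.lim + 17]
49. n0.val = 10  [B.off + e.lim - 11]
50. n0.tag = 11  [e.lim + 11]
51. n0.env = 15  [B.off + e.lim - 6]

30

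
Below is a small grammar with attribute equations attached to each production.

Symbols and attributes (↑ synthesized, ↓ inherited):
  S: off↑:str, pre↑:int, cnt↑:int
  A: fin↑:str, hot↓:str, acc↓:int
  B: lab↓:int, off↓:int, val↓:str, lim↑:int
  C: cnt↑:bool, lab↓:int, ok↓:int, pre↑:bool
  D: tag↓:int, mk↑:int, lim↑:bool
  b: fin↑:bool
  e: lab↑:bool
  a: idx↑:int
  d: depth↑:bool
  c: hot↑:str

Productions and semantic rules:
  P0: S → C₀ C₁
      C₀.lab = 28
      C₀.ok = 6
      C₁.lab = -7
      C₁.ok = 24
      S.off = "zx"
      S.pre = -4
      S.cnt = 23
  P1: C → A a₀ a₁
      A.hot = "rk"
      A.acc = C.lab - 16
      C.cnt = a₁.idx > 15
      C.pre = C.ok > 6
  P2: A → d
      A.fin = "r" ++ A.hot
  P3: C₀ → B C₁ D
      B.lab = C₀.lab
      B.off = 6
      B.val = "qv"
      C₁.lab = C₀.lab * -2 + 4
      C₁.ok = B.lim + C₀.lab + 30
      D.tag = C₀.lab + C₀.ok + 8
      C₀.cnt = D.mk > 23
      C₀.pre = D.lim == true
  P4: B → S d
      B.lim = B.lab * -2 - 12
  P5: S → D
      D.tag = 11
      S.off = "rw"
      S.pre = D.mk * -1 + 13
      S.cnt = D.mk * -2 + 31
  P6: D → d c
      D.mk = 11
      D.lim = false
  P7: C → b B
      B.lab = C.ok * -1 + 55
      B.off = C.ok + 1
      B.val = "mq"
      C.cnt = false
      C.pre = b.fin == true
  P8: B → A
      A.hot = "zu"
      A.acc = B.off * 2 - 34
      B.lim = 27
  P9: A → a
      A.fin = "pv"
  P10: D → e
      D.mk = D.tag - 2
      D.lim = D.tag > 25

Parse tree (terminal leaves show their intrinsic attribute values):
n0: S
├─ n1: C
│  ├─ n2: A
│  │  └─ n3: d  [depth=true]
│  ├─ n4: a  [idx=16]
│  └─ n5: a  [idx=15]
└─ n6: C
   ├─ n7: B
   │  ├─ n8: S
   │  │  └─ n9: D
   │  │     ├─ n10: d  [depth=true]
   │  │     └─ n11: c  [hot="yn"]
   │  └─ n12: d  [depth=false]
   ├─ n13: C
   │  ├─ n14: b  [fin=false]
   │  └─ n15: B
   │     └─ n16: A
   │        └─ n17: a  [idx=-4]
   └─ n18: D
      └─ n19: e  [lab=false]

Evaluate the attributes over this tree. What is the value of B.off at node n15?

1. n1.lab = 28  [28]
2. n1.ok = 6  [6]
3. n2.hot = "rk"  ["rk"]
4. n2.acc = 12  [C.lab - 16]
5. n3.depth = true  [terminal]
6. n2.fin = "rrk"  ["r" ++ A.hot]
7. n4.idx = 16  [terminal]
8. n5.idx = 15  [terminal]
9. n1.cnt = false  [a₁.idx > 15]
10. n1.pre = false  [C.ok > 6]
11. n6.lab = -7  [-7]
12. n6.ok = 24  [24]
13. n7.lab = -7  [C₀.lab]
14. n7.off = 6  [6]
15. n7.val = "qv"  ["qv"]
16. n9.tag = 11  [11]
17. n10.depth = true  [terminal]
18. n11.hot = "yn"  [terminal]
19. n9.mk = 11  [11]
20. n9.lim = false  [false]
21. n8.off = "rw"  ["rw"]
22. n8.pre = 2  [D.mk * -1 + 13]
23. n8.cnt = 9  [D.mk * -2 + 31]
24. n12.depth = false  [terminal]
25. n7.lim = 2  [B.lab * -2 - 12]
26. n13.lab = 18  [C₀.lab * -2 + 4]
27. n13.ok = 25  [B.lim + C₀.lab + 30]
28. n14.fin = false  [terminal]
29. n15.lab = 30  [C.ok * -1 + 55]
30. n15.off = 26  [C.ok + 1]
31. n15.val = "mq"  ["mq"]
32. n16.hot = "zu"  ["zu"]
33. n16.acc = 18  [B.off * 2 - 34]
34. n17.idx = -4  [terminal]
35. n16.fin = "pv"  ["pv"]
36. n15.lim = 27  [27]
37. n13.cnt = false  [false]
38. n13.pre = false  [b.fin == true]
39. n18.tag = 25  [C₀.lab + C₀.ok + 8]
40. n19.lab = false  [terminal]
41. n18.mk = 23  [D.tag - 2]
42. n18.lim = false  [D.tag > 25]
43. n6.cnt = false  [D.mk > 23]
44. n6.pre = false  [D.lim == true]
45. n0.off = "zx"  ["zx"]
46. n0.pre = -4  [-4]
47. n0.cnt = 23  [23]

26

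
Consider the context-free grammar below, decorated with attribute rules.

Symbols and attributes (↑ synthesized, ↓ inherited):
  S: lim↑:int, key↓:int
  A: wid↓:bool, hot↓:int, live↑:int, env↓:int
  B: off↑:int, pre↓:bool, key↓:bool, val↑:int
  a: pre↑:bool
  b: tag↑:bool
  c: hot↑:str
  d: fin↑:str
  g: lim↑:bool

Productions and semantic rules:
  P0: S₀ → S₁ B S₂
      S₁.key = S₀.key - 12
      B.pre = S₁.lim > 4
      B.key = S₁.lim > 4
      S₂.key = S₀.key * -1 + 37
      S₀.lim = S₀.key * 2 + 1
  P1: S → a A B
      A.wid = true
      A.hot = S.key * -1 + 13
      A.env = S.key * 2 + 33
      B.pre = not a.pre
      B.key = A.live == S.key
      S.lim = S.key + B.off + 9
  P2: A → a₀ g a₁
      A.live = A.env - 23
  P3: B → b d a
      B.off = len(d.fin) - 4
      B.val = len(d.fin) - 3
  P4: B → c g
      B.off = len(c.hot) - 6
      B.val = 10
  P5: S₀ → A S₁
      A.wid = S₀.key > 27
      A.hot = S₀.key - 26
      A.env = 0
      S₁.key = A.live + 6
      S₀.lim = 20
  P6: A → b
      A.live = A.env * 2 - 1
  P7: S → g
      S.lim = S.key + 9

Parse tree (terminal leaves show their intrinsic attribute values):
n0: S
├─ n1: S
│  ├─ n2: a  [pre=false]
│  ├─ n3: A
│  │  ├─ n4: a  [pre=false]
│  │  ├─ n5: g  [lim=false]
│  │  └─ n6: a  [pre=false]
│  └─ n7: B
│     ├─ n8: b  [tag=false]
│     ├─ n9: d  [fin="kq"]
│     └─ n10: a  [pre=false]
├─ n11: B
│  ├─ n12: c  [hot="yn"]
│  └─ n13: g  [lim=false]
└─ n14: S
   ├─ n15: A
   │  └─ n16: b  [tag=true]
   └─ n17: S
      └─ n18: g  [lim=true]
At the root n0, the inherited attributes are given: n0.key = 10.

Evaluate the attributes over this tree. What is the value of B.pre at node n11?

true

1. n0.key = 10  [given at root]
2. n1.key = -2  [S₀.key - 12]
3. n2.pre = false  [terminal]
4. n3.wid = true  [true]
5. n3.hot = 15  [S.key * -1 + 13]
6. n3.env = 29  [S.key * 2 + 33]
7. n4.pre = false  [terminal]
8. n5.lim = false  [terminal]
9. n6.pre = false  [terminal]
10. n3.live = 6  [A.env - 23]
11. n7.pre = true  [not a.pre]
12. n7.key = false  [A.live == S.key]
13. n8.tag = false  [terminal]
14. n9.fin = "kq"  [terminal]
15. n10.pre = false  [terminal]
16. n7.off = -2  [len(d.fin) - 4]
17. n7.val = -1  [len(d.fin) - 3]
18. n1.lim = 5  [S.key + B.off + 9]
19. n11.pre = true  [S₁.lim > 4]
20. n11.key = true  [S₁.lim > 4]
21. n12.hot = "yn"  [terminal]
22. n13.lim = false  [terminal]
23. n11.off = -4  [len(c.hot) - 6]
24. n11.val = 10  [10]
25. n14.key = 27  [S₀.key * -1 + 37]
26. n15.wid = false  [S₀.key > 27]
27. n15.hot = 1  [S₀.key - 26]
28. n15.env = 0  [0]
29. n16.tag = true  [terminal]
30. n15.live = -1  [A.env * 2 - 1]
31. n17.key = 5  [A.live + 6]
32. n18.lim = true  [terminal]
33. n17.lim = 14  [S.key + 9]
34. n14.lim = 20  [20]
35. n0.lim = 21  [S₀.key * 2 + 1]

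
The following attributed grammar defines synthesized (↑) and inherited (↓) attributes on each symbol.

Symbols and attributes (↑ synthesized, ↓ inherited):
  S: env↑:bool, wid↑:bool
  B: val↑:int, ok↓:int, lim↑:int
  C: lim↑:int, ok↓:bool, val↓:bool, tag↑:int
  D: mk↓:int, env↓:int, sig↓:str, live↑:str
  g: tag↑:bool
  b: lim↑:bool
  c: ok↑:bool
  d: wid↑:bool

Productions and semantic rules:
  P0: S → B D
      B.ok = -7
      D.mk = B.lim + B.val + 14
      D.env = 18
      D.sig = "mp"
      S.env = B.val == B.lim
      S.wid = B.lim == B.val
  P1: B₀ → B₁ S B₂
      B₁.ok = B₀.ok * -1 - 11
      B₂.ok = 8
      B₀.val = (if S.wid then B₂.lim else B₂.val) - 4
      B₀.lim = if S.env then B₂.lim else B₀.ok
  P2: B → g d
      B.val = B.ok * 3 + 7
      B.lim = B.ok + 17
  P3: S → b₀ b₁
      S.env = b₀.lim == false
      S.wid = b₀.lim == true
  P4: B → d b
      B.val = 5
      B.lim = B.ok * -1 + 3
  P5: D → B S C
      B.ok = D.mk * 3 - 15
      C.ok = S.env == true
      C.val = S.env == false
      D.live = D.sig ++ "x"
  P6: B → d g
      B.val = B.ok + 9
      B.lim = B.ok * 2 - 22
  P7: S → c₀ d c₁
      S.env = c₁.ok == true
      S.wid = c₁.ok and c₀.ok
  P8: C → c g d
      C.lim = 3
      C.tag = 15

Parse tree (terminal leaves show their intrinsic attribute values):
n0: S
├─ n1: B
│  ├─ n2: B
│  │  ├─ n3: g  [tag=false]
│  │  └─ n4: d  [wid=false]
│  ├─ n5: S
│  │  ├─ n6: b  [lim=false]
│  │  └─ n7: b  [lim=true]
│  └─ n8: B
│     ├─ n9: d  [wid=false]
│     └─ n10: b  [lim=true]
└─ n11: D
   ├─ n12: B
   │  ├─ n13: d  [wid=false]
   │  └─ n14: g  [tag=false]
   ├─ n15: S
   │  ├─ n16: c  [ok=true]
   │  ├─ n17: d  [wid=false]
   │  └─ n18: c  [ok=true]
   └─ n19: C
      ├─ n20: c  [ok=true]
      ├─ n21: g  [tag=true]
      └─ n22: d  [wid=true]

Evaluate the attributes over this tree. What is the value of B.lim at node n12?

8

1. n1.ok = -7  [-7]
2. n2.ok = -4  [B₀.ok * -1 - 11]
3. n3.tag = false  [terminal]
4. n4.wid = false  [terminal]
5. n2.val = -5  [B.ok * 3 + 7]
6. n2.lim = 13  [B.ok + 17]
7. n6.lim = false  [terminal]
8. n7.lim = true  [terminal]
9. n5.env = true  [b₀.lim == false]
10. n5.wid = false  [b₀.lim == true]
11. n8.ok = 8  [8]
12. n9.wid = false  [terminal]
13. n10.lim = true  [terminal]
14. n8.val = 5  [5]
15. n8.lim = -5  [B.ok * -1 + 3]
16. n1.val = 1  [(if S.wid then B₂.lim else B₂.val) - 4]
17. n1.lim = -5  [if S.env then B₂.lim else B₀.ok]
18. n11.mk = 10  [B.lim + B.val + 14]
19. n11.env = 18  [18]
20. n11.sig = "mp"  ["mp"]
21. n12.ok = 15  [D.mk * 3 - 15]
22. n13.wid = false  [terminal]
23. n14.tag = false  [terminal]
24. n12.val = 24  [B.ok + 9]
25. n12.lim = 8  [B.ok * 2 - 22]
26. n16.ok = true  [terminal]
27. n17.wid = false  [terminal]
28. n18.ok = true  [terminal]
29. n15.env = true  [c₁.ok == true]
30. n15.wid = true  [c₁.ok and c₀.ok]
31. n19.ok = true  [S.env == true]
32. n19.val = false  [S.env == false]
33. n20.ok = true  [terminal]
34. n21.tag = true  [terminal]
35. n22.wid = true  [terminal]
36. n19.lim = 3  [3]
37. n19.tag = 15  [15]
38. n11.live = "mpx"  [D.sig ++ "x"]
39. n0.env = false  [B.val == B.lim]
40. n0.wid = false  [B.lim == B.val]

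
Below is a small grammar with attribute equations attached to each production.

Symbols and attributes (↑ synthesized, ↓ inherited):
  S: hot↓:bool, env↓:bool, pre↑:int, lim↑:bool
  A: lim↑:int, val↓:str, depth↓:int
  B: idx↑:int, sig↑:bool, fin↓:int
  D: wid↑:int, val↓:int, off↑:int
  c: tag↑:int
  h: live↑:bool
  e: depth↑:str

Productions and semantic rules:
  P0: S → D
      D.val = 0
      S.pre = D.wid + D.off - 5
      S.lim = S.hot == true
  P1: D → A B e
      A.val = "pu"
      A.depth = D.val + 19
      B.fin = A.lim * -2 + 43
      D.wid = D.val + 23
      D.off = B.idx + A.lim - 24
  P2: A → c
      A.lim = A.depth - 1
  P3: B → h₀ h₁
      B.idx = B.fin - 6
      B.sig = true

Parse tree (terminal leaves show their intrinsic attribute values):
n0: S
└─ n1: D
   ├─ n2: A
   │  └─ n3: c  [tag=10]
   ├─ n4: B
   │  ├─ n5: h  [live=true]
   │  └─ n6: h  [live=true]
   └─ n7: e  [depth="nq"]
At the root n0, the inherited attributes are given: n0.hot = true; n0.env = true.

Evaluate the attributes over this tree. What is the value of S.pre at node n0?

1. n0.hot = true  [given at root]
2. n0.env = true  [given at root]
3. n1.val = 0  [0]
4. n2.val = "pu"  ["pu"]
5. n2.depth = 19  [D.val + 19]
6. n3.tag = 10  [terminal]
7. n2.lim = 18  [A.depth - 1]
8. n4.fin = 7  [A.lim * -2 + 43]
9. n5.live = true  [terminal]
10. n6.live = true  [terminal]
11. n4.idx = 1  [B.fin - 6]
12. n4.sig = true  [true]
13. n7.depth = "nq"  [terminal]
14. n1.wid = 23  [D.val + 23]
15. n1.off = -5  [B.idx + A.lim - 24]
16. n0.pre = 13  [D.wid + D.off - 5]
17. n0.lim = true  [S.hot == true]

13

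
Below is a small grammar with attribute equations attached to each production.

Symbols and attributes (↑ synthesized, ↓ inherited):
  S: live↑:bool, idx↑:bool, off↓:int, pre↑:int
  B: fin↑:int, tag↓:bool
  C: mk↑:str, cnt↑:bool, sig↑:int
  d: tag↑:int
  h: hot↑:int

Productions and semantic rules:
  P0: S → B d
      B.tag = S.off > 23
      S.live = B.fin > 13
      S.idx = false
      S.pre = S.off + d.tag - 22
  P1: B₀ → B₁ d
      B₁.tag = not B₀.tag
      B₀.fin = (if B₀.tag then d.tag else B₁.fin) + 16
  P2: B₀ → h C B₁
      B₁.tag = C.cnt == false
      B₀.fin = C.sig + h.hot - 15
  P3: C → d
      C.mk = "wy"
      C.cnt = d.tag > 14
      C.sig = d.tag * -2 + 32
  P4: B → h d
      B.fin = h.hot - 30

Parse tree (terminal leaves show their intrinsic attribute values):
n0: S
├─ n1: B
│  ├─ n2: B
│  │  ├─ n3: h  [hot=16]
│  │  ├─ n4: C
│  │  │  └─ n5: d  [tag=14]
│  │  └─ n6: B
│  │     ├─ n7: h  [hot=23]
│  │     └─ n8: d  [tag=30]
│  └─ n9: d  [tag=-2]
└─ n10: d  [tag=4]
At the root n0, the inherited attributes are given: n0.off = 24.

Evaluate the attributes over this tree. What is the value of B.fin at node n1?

1. n0.off = 24  [given at root]
2. n1.tag = true  [S.off > 23]
3. n2.tag = false  [not B₀.tag]
4. n3.hot = 16  [terminal]
5. n5.tag = 14  [terminal]
6. n4.mk = "wy"  ["wy"]
7. n4.cnt = false  [d.tag > 14]
8. n4.sig = 4  [d.tag * -2 + 32]
9. n6.tag = true  [C.cnt == false]
10. n7.hot = 23  [terminal]
11. n8.tag = 30  [terminal]
12. n6.fin = -7  [h.hot - 30]
13. n2.fin = 5  [C.sig + h.hot - 15]
14. n9.tag = -2  [terminal]
15. n1.fin = 14  [(if B₀.tag then d.tag else B₁.fin) + 16]
16. n10.tag = 4  [terminal]
17. n0.live = true  [B.fin > 13]
18. n0.idx = false  [false]
19. n0.pre = 6  [S.off + d.tag - 22]

14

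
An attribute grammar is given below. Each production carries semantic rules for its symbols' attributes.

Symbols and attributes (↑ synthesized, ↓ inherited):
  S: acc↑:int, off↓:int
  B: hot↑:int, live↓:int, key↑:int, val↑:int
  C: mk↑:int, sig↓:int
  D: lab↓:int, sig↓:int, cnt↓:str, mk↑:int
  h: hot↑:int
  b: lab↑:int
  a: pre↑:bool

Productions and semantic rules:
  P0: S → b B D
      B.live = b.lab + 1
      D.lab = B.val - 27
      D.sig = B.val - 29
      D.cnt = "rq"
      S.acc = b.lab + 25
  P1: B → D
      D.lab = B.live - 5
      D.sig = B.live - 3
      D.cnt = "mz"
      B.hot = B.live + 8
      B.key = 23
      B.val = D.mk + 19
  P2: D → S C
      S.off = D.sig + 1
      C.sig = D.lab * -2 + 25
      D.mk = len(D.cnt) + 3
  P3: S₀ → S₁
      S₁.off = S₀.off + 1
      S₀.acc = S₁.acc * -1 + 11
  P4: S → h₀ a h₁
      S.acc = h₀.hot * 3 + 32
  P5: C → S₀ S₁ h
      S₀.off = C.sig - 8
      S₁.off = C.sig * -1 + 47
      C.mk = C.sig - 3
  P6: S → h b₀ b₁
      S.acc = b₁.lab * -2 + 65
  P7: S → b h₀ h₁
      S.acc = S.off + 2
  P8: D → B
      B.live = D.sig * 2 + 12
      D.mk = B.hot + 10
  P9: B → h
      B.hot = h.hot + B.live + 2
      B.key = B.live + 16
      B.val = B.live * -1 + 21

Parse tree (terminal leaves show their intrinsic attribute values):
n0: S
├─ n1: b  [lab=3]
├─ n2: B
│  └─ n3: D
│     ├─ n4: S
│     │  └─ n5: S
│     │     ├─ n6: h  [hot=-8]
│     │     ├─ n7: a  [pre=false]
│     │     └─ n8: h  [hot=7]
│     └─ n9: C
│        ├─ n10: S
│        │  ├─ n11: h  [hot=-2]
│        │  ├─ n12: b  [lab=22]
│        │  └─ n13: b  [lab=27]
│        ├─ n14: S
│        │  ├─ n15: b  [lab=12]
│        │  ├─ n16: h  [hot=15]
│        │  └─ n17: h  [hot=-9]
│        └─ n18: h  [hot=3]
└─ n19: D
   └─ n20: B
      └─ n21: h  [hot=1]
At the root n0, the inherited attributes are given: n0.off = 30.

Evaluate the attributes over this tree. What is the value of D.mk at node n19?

15

1. n0.off = 30  [given at root]
2. n1.lab = 3  [terminal]
3. n2.live = 4  [b.lab + 1]
4. n3.lab = -1  [B.live - 5]
5. n3.sig = 1  [B.live - 3]
6. n3.cnt = "mz"  ["mz"]
7. n4.off = 2  [D.sig + 1]
8. n5.off = 3  [S₀.off + 1]
9. n6.hot = -8  [terminal]
10. n7.pre = false  [terminal]
11. n8.hot = 7  [terminal]
12. n5.acc = 8  [h₀.hot * 3 + 32]
13. n4.acc = 3  [S₁.acc * -1 + 11]
14. n9.sig = 27  [D.lab * -2 + 25]
15. n10.off = 19  [C.sig - 8]
16. n11.hot = -2  [terminal]
17. n12.lab = 22  [terminal]
18. n13.lab = 27  [terminal]
19. n10.acc = 11  [b₁.lab * -2 + 65]
20. n14.off = 20  [C.sig * -1 + 47]
21. n15.lab = 12  [terminal]
22. n16.hot = 15  [terminal]
23. n17.hot = -9  [terminal]
24. n14.acc = 22  [S.off + 2]
25. n18.hot = 3  [terminal]
26. n9.mk = 24  [C.sig - 3]
27. n3.mk = 5  [len(D.cnt) + 3]
28. n2.hot = 12  [B.live + 8]
29. n2.key = 23  [23]
30. n2.val = 24  [D.mk + 19]
31. n19.lab = -3  [B.val - 27]
32. n19.sig = -5  [B.val - 29]
33. n19.cnt = "rq"  ["rq"]
34. n20.live = 2  [D.sig * 2 + 12]
35. n21.hot = 1  [terminal]
36. n20.hot = 5  [h.hot + B.live + 2]
37. n20.key = 18  [B.live + 16]
38. n20.val = 19  [B.live * -1 + 21]
39. n19.mk = 15  [B.hot + 10]
40. n0.acc = 28  [b.lab + 25]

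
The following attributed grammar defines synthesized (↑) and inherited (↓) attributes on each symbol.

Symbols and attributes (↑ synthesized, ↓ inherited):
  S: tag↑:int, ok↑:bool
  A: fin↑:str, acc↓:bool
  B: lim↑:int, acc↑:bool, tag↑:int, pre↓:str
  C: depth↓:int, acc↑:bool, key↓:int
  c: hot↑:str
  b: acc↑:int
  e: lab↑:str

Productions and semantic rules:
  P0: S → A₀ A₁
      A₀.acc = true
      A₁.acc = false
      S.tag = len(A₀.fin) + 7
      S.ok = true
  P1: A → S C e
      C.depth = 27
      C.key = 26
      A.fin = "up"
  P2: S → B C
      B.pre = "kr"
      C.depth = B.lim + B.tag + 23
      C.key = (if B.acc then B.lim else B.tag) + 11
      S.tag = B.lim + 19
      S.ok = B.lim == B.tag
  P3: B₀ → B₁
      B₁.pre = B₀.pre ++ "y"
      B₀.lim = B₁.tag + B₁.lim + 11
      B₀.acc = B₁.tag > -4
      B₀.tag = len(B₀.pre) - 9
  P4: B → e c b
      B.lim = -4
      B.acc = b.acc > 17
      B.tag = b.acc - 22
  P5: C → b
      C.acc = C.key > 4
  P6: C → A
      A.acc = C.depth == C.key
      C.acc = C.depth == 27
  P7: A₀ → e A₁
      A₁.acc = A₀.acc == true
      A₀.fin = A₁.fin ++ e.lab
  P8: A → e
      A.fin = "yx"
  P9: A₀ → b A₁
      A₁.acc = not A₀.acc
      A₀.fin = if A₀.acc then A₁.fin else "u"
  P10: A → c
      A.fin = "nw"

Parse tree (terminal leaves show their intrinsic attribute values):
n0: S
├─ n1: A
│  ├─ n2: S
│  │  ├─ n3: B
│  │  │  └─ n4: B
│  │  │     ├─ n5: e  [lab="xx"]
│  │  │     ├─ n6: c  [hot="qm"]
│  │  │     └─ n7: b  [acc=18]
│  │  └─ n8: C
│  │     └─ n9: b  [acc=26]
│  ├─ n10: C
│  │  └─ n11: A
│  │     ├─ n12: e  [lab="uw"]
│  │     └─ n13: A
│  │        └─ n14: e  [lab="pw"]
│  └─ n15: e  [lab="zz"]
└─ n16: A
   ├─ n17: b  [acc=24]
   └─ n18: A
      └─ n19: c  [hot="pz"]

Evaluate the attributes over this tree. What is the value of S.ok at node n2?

false

1. n1.acc = true  [true]
2. n3.pre = "kr"  ["kr"]
3. n4.pre = "kry"  [B₀.pre ++ "y"]
4. n5.lab = "xx"  [terminal]
5. n6.hot = "qm"  [terminal]
6. n7.acc = 18  [terminal]
7. n4.lim = -4  [-4]
8. n4.acc = true  [b.acc > 17]
9. n4.tag = -4  [b.acc - 22]
10. n3.lim = 3  [B₁.tag + B₁.lim + 11]
11. n3.acc = false  [B₁.tag > -4]
12. n3.tag = -7  [len(B₀.pre) - 9]
13. n8.depth = 19  [B.lim + B.tag + 23]
14. n8.key = 4  [(if B.acc then B.lim else B.tag) + 11]
15. n9.acc = 26  [terminal]
16. n8.acc = false  [C.key > 4]
17. n2.tag = 22  [B.lim + 19]
18. n2.ok = false  [B.lim == B.tag]
19. n10.depth = 27  [27]
20. n10.key = 26  [26]
21. n11.acc = false  [C.depth == C.key]
22. n12.lab = "uw"  [terminal]
23. n13.acc = false  [A₀.acc == true]
24. n14.lab = "pw"  [terminal]
25. n13.fin = "yx"  ["yx"]
26. n11.fin = "yxuw"  [A₁.fin ++ e.lab]
27. n10.acc = true  [C.depth == 27]
28. n15.lab = "zz"  [terminal]
29. n1.fin = "up"  ["up"]
30. n16.acc = false  [false]
31. n17.acc = 24  [terminal]
32. n18.acc = true  [not A₀.acc]
33. n19.hot = "pz"  [terminal]
34. n18.fin = "nw"  ["nw"]
35. n16.fin = "u"  [if A₀.acc then A₁.fin else "u"]
36. n0.tag = 9  [len(A₀.fin) + 7]
37. n0.ok = true  [true]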